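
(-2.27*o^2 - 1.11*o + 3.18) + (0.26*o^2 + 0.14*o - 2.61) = -2.01*o^2 - 0.97*o + 0.57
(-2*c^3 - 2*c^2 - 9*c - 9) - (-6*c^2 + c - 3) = -2*c^3 + 4*c^2 - 10*c - 6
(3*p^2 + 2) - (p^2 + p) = 2*p^2 - p + 2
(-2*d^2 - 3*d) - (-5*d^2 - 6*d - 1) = 3*d^2 + 3*d + 1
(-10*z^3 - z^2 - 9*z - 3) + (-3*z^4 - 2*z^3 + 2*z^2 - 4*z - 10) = -3*z^4 - 12*z^3 + z^2 - 13*z - 13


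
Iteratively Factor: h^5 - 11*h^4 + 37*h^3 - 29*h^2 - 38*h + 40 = (h - 1)*(h^4 - 10*h^3 + 27*h^2 - 2*h - 40) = (h - 5)*(h - 1)*(h^3 - 5*h^2 + 2*h + 8) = (h - 5)*(h - 2)*(h - 1)*(h^2 - 3*h - 4) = (h - 5)*(h - 4)*(h - 2)*(h - 1)*(h + 1)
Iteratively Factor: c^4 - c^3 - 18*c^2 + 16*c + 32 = (c - 2)*(c^3 + c^2 - 16*c - 16) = (c - 4)*(c - 2)*(c^2 + 5*c + 4) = (c - 4)*(c - 2)*(c + 4)*(c + 1)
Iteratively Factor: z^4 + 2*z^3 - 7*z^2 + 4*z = (z + 4)*(z^3 - 2*z^2 + z) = z*(z + 4)*(z^2 - 2*z + 1) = z*(z - 1)*(z + 4)*(z - 1)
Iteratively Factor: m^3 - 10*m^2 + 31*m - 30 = (m - 5)*(m^2 - 5*m + 6) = (m - 5)*(m - 3)*(m - 2)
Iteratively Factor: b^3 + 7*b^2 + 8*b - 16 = (b + 4)*(b^2 + 3*b - 4) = (b + 4)^2*(b - 1)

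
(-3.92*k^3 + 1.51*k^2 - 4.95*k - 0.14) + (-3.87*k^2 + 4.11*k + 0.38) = -3.92*k^3 - 2.36*k^2 - 0.84*k + 0.24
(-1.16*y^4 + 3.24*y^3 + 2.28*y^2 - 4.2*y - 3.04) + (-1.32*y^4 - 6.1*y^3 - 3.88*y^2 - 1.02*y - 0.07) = -2.48*y^4 - 2.86*y^3 - 1.6*y^2 - 5.22*y - 3.11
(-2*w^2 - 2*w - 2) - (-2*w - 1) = -2*w^2 - 1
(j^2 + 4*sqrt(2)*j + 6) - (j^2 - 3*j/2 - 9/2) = 3*j/2 + 4*sqrt(2)*j + 21/2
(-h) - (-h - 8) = 8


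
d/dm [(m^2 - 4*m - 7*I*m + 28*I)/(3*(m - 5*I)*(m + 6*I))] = (m^2*(4 + 8*I) + m*(60 - 56*I) - 92 - 210*I)/(3*m^4 + 6*I*m^3 + 177*m^2 + 180*I*m + 2700)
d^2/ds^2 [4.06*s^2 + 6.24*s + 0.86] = 8.12000000000000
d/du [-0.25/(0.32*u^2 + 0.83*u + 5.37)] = (0.16*u + 0.2075)/(0.32*u^2 + 0.83*u + 5.37)^2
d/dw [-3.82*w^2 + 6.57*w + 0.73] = 6.57 - 7.64*w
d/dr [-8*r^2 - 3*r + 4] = -16*r - 3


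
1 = 1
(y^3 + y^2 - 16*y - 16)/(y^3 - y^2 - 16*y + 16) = (y + 1)/(y - 1)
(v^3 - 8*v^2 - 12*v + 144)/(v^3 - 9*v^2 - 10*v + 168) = (v - 6)/(v - 7)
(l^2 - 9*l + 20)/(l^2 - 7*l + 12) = (l - 5)/(l - 3)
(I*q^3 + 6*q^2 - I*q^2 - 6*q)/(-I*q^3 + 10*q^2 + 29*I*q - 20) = q*(-I*q^2 - 6*q + I*q + 6)/(I*q^3 - 10*q^2 - 29*I*q + 20)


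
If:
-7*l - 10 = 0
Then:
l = -10/7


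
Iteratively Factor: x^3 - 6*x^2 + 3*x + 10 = (x + 1)*(x^2 - 7*x + 10) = (x - 2)*(x + 1)*(x - 5)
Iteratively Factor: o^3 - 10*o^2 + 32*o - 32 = (o - 4)*(o^2 - 6*o + 8) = (o - 4)^2*(o - 2)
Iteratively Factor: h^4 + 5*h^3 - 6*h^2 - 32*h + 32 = (h + 4)*(h^3 + h^2 - 10*h + 8) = (h - 2)*(h + 4)*(h^2 + 3*h - 4) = (h - 2)*(h + 4)^2*(h - 1)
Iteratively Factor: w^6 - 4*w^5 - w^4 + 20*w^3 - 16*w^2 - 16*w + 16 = (w - 1)*(w^5 - 3*w^4 - 4*w^3 + 16*w^2 - 16) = (w - 1)*(w + 1)*(w^4 - 4*w^3 + 16*w - 16) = (w - 2)*(w - 1)*(w + 1)*(w^3 - 2*w^2 - 4*w + 8) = (w - 2)^2*(w - 1)*(w + 1)*(w^2 - 4) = (w - 2)^3*(w - 1)*(w + 1)*(w + 2)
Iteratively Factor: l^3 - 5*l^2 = (l)*(l^2 - 5*l) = l*(l - 5)*(l)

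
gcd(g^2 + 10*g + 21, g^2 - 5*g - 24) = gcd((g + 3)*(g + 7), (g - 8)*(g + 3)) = g + 3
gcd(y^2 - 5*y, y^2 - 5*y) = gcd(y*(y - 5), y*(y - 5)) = y^2 - 5*y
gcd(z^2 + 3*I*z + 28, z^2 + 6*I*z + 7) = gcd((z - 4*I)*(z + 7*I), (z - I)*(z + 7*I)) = z + 7*I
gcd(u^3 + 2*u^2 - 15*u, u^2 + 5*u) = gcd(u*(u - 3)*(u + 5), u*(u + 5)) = u^2 + 5*u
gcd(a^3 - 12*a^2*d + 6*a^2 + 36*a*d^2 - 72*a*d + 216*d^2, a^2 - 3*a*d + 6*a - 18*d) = a + 6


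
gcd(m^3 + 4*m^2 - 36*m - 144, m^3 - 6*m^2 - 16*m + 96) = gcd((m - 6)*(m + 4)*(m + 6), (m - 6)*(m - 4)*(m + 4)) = m^2 - 2*m - 24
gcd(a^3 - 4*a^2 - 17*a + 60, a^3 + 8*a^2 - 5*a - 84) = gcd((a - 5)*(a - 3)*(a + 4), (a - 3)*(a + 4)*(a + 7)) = a^2 + a - 12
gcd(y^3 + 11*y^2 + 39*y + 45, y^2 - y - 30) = y + 5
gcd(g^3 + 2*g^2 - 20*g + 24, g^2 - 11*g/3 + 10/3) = g - 2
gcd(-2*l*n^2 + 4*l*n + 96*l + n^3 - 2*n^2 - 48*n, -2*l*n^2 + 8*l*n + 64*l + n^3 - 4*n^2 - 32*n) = 2*l*n - 16*l - n^2 + 8*n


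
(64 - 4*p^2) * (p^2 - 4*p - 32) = -4*p^4 + 16*p^3 + 192*p^2 - 256*p - 2048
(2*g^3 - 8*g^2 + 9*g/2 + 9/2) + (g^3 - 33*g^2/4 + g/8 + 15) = 3*g^3 - 65*g^2/4 + 37*g/8 + 39/2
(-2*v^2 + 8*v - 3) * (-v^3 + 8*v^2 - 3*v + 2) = 2*v^5 - 24*v^4 + 73*v^3 - 52*v^2 + 25*v - 6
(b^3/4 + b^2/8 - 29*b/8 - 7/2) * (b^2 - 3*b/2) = b^5/4 - b^4/4 - 61*b^3/16 + 31*b^2/16 + 21*b/4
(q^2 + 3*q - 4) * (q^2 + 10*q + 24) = q^4 + 13*q^3 + 50*q^2 + 32*q - 96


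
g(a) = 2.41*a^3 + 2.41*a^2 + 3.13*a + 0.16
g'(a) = 7.23*a^2 + 4.82*a + 3.13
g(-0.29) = -0.60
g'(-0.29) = 2.34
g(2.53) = 62.53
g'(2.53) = 61.60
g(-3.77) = -106.52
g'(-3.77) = 87.72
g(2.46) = 58.32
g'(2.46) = 58.74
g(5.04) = 385.69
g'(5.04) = 211.08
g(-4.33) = -163.86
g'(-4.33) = 117.81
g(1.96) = 33.70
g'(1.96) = 40.35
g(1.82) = 28.37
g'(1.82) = 35.85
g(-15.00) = -7638.29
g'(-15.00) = 1557.58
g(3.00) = 96.31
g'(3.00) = 82.66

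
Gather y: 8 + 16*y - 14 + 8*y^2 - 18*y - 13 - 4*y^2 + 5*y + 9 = 4*y^2 + 3*y - 10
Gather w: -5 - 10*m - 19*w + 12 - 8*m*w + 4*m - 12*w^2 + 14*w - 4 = -6*m - 12*w^2 + w*(-8*m - 5) + 3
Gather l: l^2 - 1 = l^2 - 1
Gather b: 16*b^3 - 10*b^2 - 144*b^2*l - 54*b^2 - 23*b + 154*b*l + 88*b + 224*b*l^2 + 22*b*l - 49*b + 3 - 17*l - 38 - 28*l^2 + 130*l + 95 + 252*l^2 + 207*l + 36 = 16*b^3 + b^2*(-144*l - 64) + b*(224*l^2 + 176*l + 16) + 224*l^2 + 320*l + 96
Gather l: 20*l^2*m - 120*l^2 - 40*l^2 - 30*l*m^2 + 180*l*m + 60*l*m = l^2*(20*m - 160) + l*(-30*m^2 + 240*m)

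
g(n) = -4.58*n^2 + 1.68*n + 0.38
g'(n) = 1.68 - 9.16*n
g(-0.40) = -1.02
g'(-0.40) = 5.34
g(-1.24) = -8.75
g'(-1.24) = 13.04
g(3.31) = -44.24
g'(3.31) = -28.64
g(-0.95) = -5.35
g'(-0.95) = 10.38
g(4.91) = -101.79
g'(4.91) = -43.30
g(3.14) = -39.50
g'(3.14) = -27.08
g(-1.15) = -7.61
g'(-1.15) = 12.21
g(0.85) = -1.50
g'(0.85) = -6.11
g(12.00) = -638.98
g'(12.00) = -108.24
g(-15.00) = -1055.32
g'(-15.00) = 139.08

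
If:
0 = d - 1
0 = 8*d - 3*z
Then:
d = 1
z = 8/3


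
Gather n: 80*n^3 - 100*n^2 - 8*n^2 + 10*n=80*n^3 - 108*n^2 + 10*n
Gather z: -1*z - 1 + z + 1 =0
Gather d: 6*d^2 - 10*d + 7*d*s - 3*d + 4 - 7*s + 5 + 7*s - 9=6*d^2 + d*(7*s - 13)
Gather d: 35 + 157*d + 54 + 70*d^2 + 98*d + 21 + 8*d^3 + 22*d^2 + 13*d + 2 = 8*d^3 + 92*d^2 + 268*d + 112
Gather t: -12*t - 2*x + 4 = -12*t - 2*x + 4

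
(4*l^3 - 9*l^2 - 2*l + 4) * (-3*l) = -12*l^4 + 27*l^3 + 6*l^2 - 12*l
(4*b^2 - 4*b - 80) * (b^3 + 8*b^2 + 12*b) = 4*b^5 + 28*b^4 - 64*b^3 - 688*b^2 - 960*b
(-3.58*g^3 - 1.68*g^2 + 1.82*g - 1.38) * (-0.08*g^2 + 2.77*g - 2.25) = 0.2864*g^5 - 9.7822*g^4 + 3.2558*g^3 + 8.9318*g^2 - 7.9176*g + 3.105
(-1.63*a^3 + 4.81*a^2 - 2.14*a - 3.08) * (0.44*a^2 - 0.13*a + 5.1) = -0.7172*a^5 + 2.3283*a^4 - 9.8799*a^3 + 23.454*a^2 - 10.5136*a - 15.708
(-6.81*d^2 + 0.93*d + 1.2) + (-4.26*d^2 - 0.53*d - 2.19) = -11.07*d^2 + 0.4*d - 0.99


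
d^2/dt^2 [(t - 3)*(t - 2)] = 2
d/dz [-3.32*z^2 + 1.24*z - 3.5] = 1.24 - 6.64*z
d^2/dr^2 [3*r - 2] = 0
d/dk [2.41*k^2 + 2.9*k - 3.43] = 4.82*k + 2.9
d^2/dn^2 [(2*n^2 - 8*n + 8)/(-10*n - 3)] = -2116/(1000*n^3 + 900*n^2 + 270*n + 27)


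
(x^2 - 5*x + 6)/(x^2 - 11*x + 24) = (x - 2)/(x - 8)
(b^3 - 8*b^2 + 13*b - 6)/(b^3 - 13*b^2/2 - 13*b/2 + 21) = 2*(b^3 - 8*b^2 + 13*b - 6)/(2*b^3 - 13*b^2 - 13*b + 42)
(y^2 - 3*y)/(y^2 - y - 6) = y/(y + 2)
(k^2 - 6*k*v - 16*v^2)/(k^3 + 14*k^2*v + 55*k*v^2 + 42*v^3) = (k^2 - 6*k*v - 16*v^2)/(k^3 + 14*k^2*v + 55*k*v^2 + 42*v^3)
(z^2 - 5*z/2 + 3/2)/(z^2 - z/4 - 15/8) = 4*(z - 1)/(4*z + 5)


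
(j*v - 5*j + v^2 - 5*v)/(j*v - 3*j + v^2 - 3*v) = (v - 5)/(v - 3)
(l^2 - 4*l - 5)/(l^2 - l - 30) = (-l^2 + 4*l + 5)/(-l^2 + l + 30)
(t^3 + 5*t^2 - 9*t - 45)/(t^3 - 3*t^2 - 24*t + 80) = (t^2 - 9)/(t^2 - 8*t + 16)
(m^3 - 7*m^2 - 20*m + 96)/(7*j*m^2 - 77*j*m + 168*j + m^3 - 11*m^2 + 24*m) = (m + 4)/(7*j + m)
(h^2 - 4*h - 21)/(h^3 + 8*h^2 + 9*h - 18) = (h - 7)/(h^2 + 5*h - 6)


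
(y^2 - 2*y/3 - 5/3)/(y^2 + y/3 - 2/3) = (3*y - 5)/(3*y - 2)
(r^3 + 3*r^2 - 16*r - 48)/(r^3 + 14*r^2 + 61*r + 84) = (r - 4)/(r + 7)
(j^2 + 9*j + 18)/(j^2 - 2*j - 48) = (j + 3)/(j - 8)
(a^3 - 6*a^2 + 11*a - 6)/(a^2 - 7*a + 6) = (a^2 - 5*a + 6)/(a - 6)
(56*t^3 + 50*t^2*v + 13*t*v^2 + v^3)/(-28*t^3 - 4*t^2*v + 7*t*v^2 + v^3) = (-4*t - v)/(2*t - v)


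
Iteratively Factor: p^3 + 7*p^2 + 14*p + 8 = (p + 4)*(p^2 + 3*p + 2) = (p + 1)*(p + 4)*(p + 2)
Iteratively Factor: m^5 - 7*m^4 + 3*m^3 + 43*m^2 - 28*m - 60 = (m + 2)*(m^4 - 9*m^3 + 21*m^2 + m - 30) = (m - 3)*(m + 2)*(m^3 - 6*m^2 + 3*m + 10) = (m - 3)*(m - 2)*(m + 2)*(m^2 - 4*m - 5) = (m - 3)*(m - 2)*(m + 1)*(m + 2)*(m - 5)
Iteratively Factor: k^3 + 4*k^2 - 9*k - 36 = (k - 3)*(k^2 + 7*k + 12) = (k - 3)*(k + 4)*(k + 3)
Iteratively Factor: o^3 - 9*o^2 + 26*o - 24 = (o - 4)*(o^2 - 5*o + 6) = (o - 4)*(o - 2)*(o - 3)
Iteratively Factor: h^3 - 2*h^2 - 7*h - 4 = (h + 1)*(h^2 - 3*h - 4) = (h - 4)*(h + 1)*(h + 1)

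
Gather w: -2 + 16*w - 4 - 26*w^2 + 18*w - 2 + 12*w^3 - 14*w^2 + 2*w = 12*w^3 - 40*w^2 + 36*w - 8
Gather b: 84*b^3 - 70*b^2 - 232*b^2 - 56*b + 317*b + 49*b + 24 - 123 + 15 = 84*b^3 - 302*b^2 + 310*b - 84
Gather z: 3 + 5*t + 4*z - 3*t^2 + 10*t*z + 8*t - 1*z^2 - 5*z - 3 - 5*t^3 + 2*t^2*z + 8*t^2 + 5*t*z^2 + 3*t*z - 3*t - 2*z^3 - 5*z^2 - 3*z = -5*t^3 + 5*t^2 + 10*t - 2*z^3 + z^2*(5*t - 6) + z*(2*t^2 + 13*t - 4)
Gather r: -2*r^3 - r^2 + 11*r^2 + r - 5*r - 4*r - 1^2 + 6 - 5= -2*r^3 + 10*r^2 - 8*r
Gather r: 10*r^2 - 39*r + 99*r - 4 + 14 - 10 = 10*r^2 + 60*r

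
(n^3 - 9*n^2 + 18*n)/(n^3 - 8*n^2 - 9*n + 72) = n*(n - 6)/(n^2 - 5*n - 24)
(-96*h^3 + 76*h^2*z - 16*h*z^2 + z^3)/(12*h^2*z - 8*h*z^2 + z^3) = (-8*h + z)/z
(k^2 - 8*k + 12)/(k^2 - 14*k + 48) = (k - 2)/(k - 8)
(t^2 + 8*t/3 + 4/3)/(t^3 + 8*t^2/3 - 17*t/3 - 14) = (3*t + 2)/(3*t^2 + 2*t - 21)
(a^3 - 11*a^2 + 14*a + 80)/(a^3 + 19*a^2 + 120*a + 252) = (a^3 - 11*a^2 + 14*a + 80)/(a^3 + 19*a^2 + 120*a + 252)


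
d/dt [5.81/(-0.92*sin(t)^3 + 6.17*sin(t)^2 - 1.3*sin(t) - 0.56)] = (16.0356*sin(t)^2 - 71.6954*sin(t) + 7.553)*cos(t)/(0.92*sin(t)^3 - 6.17*sin(t)^2 + 1.3*sin(t) + 0.56)^2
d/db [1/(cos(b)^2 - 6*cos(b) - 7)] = 2*(cos(b) - 3)*sin(b)/(sin(b)^2 + 6*cos(b) + 6)^2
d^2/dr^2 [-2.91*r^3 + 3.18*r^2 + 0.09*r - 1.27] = 6.36 - 17.46*r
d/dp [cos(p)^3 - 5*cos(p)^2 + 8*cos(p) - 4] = (-3*cos(p)^2 + 10*cos(p) - 8)*sin(p)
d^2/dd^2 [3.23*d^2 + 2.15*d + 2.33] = 6.46000000000000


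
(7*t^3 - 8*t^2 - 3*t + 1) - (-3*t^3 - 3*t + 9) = 10*t^3 - 8*t^2 - 8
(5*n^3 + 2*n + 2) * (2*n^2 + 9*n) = 10*n^5 + 45*n^4 + 4*n^3 + 22*n^2 + 18*n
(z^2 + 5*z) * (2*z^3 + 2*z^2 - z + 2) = 2*z^5 + 12*z^4 + 9*z^3 - 3*z^2 + 10*z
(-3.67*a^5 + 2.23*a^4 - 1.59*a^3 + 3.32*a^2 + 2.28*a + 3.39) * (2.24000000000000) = -8.2208*a^5 + 4.9952*a^4 - 3.5616*a^3 + 7.4368*a^2 + 5.1072*a + 7.5936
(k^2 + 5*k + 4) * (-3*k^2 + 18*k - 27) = -3*k^4 + 3*k^3 + 51*k^2 - 63*k - 108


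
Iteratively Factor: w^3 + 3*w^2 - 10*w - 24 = (w + 4)*(w^2 - w - 6) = (w - 3)*(w + 4)*(w + 2)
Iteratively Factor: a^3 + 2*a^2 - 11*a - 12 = (a + 4)*(a^2 - 2*a - 3) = (a + 1)*(a + 4)*(a - 3)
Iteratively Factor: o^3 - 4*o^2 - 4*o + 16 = (o - 4)*(o^2 - 4) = (o - 4)*(o + 2)*(o - 2)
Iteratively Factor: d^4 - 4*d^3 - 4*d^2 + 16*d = (d + 2)*(d^3 - 6*d^2 + 8*d) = (d - 2)*(d + 2)*(d^2 - 4*d) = d*(d - 2)*(d + 2)*(d - 4)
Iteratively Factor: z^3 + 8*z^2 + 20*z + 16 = (z + 4)*(z^2 + 4*z + 4) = (z + 2)*(z + 4)*(z + 2)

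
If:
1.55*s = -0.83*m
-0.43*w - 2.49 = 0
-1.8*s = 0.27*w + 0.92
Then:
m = -0.67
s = 0.36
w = -5.79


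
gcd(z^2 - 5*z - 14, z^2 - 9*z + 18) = 1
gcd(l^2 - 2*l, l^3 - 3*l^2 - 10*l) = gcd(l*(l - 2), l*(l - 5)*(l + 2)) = l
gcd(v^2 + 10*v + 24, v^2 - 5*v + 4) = 1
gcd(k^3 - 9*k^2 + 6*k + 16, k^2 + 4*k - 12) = k - 2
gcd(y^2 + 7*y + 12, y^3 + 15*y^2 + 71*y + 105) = y + 3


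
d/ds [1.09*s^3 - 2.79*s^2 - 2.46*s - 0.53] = 3.27*s^2 - 5.58*s - 2.46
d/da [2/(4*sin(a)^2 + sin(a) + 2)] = -2*(8*sin(a) + 1)*cos(a)/(4*sin(a)^2 + sin(a) + 2)^2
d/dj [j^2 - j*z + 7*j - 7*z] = 2*j - z + 7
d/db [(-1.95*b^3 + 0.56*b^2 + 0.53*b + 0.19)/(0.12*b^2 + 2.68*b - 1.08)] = (-0.234*b^4 - 10.452*b^3 + 7.7552*b^2 - 1.2552*b - 1.0816)/(0.0144*b^4 + 0.6432*b^3 + 6.9232*b^2 - 5.7888*b + 1.1664)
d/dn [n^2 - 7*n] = 2*n - 7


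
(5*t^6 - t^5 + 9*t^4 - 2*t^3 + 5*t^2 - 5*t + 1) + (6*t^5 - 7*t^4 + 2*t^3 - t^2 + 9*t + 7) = 5*t^6 + 5*t^5 + 2*t^4 + 4*t^2 + 4*t + 8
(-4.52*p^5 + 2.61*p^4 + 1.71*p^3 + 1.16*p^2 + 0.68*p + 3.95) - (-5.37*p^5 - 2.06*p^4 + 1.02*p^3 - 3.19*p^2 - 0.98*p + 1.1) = 0.850000000000001*p^5 + 4.67*p^4 + 0.69*p^3 + 4.35*p^2 + 1.66*p + 2.85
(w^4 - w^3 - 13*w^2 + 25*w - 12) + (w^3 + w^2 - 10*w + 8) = w^4 - 12*w^2 + 15*w - 4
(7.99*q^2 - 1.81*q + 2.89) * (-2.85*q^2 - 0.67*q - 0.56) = -22.7715*q^4 - 0.194800000000001*q^3 - 11.4982*q^2 - 0.9227*q - 1.6184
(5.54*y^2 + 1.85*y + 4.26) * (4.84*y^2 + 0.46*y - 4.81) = 26.8136*y^4 + 11.5024*y^3 - 5.178*y^2 - 6.9389*y - 20.4906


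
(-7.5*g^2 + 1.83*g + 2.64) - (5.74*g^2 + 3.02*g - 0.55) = -13.24*g^2 - 1.19*g + 3.19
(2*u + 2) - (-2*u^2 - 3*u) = 2*u^2 + 5*u + 2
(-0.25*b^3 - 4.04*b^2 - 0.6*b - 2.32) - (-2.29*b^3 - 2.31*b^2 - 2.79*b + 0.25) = 2.04*b^3 - 1.73*b^2 + 2.19*b - 2.57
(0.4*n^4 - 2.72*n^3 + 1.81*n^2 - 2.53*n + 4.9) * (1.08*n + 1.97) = 0.432*n^5 - 2.1496*n^4 - 3.4036*n^3 + 0.8333*n^2 + 0.307900000000001*n + 9.653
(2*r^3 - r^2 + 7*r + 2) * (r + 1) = 2*r^4 + r^3 + 6*r^2 + 9*r + 2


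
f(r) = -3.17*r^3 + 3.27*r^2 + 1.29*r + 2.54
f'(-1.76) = -39.68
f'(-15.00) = -2236.56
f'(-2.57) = -78.33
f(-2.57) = 74.63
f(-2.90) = 103.61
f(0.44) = 3.47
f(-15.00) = 11417.69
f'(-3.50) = -138.10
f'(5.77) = -277.59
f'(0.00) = 1.29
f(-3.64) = 194.06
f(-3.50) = 174.00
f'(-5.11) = -280.46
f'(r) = -9.51*r^2 + 6.54*r + 1.29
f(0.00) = 2.54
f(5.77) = -490.11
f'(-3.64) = -148.52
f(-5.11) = 504.32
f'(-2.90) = -97.66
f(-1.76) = 27.68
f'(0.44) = 2.33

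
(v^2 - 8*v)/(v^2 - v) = (v - 8)/(v - 1)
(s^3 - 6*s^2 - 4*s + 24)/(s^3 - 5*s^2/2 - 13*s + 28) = 2*(s^2 - 4*s - 12)/(2*s^2 - s - 28)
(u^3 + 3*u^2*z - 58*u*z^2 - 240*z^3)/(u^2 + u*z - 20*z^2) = (-u^2 + 2*u*z + 48*z^2)/(-u + 4*z)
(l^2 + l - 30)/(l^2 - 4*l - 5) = (l + 6)/(l + 1)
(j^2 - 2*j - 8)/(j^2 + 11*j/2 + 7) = 2*(j - 4)/(2*j + 7)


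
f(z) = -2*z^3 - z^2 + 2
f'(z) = -6*z^2 - 2*z = 2*z*(-3*z - 1)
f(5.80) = -421.86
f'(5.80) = -213.44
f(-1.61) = 7.75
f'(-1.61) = -12.33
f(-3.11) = 52.49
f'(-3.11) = -51.81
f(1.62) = -9.13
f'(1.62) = -18.99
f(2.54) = -37.23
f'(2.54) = -43.79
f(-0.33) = 1.96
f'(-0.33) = 0.01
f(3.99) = -140.96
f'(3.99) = -103.50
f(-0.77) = 2.32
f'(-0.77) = -2.02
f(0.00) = 2.00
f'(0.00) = 0.00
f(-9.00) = 1379.00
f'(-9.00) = -468.00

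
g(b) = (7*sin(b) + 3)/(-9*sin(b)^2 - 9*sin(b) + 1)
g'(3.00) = -210.25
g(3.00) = -8.88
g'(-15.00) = -2.09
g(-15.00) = -0.51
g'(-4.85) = 0.07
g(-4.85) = -0.59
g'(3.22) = -11.05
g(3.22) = 1.49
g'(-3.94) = -0.72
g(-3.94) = -0.80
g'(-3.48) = -6.25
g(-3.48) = -1.79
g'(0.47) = 2.63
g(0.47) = -1.25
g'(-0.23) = 3.64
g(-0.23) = 0.54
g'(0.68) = 1.07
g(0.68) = -0.90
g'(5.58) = 2.08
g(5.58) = -0.50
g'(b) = (18*sin(b)*cos(b) + 9*cos(b))*(7*sin(b) + 3)/(-9*sin(b)^2 - 9*sin(b) + 1)^2 + 7*cos(b)/(-9*sin(b)^2 - 9*sin(b) + 1) = (63*sin(b)^2 + 54*sin(b) + 34)*cos(b)/(9*sin(b)^2 + 9*sin(b) - 1)^2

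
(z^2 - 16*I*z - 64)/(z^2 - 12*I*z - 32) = (z - 8*I)/(z - 4*I)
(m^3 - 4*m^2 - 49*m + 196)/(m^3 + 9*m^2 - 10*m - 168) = (m - 7)/(m + 6)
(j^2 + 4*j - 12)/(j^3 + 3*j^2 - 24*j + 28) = (j + 6)/(j^2 + 5*j - 14)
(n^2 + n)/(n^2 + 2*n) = (n + 1)/(n + 2)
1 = 1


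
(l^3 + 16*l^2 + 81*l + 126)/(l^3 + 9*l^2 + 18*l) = (l + 7)/l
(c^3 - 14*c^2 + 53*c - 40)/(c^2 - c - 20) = (c^2 - 9*c + 8)/(c + 4)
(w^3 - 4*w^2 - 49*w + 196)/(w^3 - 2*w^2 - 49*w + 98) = (w - 4)/(w - 2)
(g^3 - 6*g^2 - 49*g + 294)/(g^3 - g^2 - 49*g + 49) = (g - 6)/(g - 1)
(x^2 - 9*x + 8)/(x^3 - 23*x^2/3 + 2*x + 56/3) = 3*(x^2 - 9*x + 8)/(3*x^3 - 23*x^2 + 6*x + 56)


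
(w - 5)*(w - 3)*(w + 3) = w^3 - 5*w^2 - 9*w + 45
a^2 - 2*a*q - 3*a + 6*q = (a - 3)*(a - 2*q)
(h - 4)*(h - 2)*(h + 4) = h^3 - 2*h^2 - 16*h + 32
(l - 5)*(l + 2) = l^2 - 3*l - 10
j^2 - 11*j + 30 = (j - 6)*(j - 5)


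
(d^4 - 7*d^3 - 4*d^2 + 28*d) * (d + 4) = d^5 - 3*d^4 - 32*d^3 + 12*d^2 + 112*d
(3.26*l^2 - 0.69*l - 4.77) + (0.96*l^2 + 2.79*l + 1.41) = 4.22*l^2 + 2.1*l - 3.36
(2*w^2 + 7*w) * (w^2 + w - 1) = 2*w^4 + 9*w^3 + 5*w^2 - 7*w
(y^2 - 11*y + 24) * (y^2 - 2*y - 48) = y^4 - 13*y^3 - 2*y^2 + 480*y - 1152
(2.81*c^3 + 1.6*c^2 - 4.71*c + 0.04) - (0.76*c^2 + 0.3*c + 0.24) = 2.81*c^3 + 0.84*c^2 - 5.01*c - 0.2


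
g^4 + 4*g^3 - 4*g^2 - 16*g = g*(g - 2)*(g + 2)*(g + 4)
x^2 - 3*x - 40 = (x - 8)*(x + 5)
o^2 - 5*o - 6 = (o - 6)*(o + 1)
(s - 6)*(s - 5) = s^2 - 11*s + 30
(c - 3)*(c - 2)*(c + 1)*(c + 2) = c^4 - 2*c^3 - 7*c^2 + 8*c + 12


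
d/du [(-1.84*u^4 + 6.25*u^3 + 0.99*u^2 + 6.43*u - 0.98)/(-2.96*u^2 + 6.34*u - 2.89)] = (10.8928*u^5 - 53.4968*u^4 + 100.5204*u^3 - 28.8781*u^2 - 11.5238*u - 12.3695)/(8.7616*u^4 - 37.5328*u^3 + 57.3044*u^2 - 36.6452*u + 8.3521)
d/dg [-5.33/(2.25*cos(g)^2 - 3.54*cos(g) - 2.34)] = (18.8682 - 23.985*cos(g))*sin(g)/(-2.25*cos(g)^2 + 3.54*cos(g) + 2.34)^2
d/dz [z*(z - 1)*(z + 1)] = 3*z^2 - 1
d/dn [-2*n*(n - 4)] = 8 - 4*n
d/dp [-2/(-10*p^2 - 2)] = -10*p/(5*p^2 + 1)^2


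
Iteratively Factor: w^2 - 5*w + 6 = (w - 2)*(w - 3)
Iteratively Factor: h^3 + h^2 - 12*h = (h)*(h^2 + h - 12) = h*(h + 4)*(h - 3)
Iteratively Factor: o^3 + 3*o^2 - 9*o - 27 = (o + 3)*(o^2 - 9) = (o - 3)*(o + 3)*(o + 3)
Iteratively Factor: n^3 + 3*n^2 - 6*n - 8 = (n - 2)*(n^2 + 5*n + 4) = (n - 2)*(n + 1)*(n + 4)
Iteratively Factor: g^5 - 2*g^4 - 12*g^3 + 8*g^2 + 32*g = (g - 4)*(g^4 + 2*g^3 - 4*g^2 - 8*g) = g*(g - 4)*(g^3 + 2*g^2 - 4*g - 8) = g*(g - 4)*(g + 2)*(g^2 - 4) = g*(g - 4)*(g - 2)*(g + 2)*(g + 2)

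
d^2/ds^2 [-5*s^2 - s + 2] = -10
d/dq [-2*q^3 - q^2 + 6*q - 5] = -6*q^2 - 2*q + 6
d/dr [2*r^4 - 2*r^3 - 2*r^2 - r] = 8*r^3 - 6*r^2 - 4*r - 1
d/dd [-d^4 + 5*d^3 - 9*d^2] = d*(-4*d^2 + 15*d - 18)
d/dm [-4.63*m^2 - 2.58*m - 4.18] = -9.26*m - 2.58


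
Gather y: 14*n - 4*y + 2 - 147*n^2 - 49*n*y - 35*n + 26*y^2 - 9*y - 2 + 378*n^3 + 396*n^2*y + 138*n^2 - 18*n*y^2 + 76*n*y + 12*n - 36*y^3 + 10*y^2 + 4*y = 378*n^3 - 9*n^2 - 9*n - 36*y^3 + y^2*(36 - 18*n) + y*(396*n^2 + 27*n - 9)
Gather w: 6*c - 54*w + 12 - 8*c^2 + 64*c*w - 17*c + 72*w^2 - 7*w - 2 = -8*c^2 - 11*c + 72*w^2 + w*(64*c - 61) + 10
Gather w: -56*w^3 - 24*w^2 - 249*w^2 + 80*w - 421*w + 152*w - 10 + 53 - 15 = -56*w^3 - 273*w^2 - 189*w + 28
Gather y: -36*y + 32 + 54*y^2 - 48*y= 54*y^2 - 84*y + 32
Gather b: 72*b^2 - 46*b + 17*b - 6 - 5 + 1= 72*b^2 - 29*b - 10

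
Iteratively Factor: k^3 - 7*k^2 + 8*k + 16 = (k + 1)*(k^2 - 8*k + 16) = (k - 4)*(k + 1)*(k - 4)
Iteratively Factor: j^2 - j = (j - 1)*(j)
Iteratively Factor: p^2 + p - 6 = (p + 3)*(p - 2)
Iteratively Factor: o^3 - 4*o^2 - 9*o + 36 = (o - 4)*(o^2 - 9) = (o - 4)*(o + 3)*(o - 3)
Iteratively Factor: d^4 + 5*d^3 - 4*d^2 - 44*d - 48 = (d - 3)*(d^3 + 8*d^2 + 20*d + 16) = (d - 3)*(d + 2)*(d^2 + 6*d + 8) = (d - 3)*(d + 2)*(d + 4)*(d + 2)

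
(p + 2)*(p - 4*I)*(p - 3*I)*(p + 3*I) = p^4 + 2*p^3 - 4*I*p^3 + 9*p^2 - 8*I*p^2 + 18*p - 36*I*p - 72*I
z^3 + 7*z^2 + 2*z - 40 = (z - 2)*(z + 4)*(z + 5)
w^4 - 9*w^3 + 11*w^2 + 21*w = w*(w - 7)*(w - 3)*(w + 1)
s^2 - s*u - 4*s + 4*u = (s - 4)*(s - u)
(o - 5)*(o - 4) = o^2 - 9*o + 20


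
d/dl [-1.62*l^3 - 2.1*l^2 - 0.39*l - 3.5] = -4.86*l^2 - 4.2*l - 0.39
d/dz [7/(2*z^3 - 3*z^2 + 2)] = 42*z*(1 - z)/(2*z^3 - 3*z^2 + 2)^2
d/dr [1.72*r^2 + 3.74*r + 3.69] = 3.44*r + 3.74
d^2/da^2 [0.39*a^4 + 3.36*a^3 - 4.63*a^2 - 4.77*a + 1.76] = 4.68*a^2 + 20.16*a - 9.26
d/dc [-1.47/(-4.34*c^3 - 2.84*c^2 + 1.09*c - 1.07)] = (-19.1394*c^2 - 8.3496*c + 1.6023)/(4.34*c^3 + 2.84*c^2 - 1.09*c + 1.07)^2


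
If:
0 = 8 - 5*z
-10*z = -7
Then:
No Solution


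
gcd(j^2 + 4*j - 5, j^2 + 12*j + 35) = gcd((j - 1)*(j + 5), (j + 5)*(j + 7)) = j + 5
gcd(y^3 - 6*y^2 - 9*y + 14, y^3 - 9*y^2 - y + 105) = y - 7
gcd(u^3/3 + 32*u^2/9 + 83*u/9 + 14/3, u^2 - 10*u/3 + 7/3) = 1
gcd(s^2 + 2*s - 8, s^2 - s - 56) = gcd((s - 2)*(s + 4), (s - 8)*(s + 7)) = 1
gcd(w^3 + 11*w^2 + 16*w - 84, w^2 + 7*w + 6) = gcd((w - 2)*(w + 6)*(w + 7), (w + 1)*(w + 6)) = w + 6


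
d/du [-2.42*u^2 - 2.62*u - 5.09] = -4.84*u - 2.62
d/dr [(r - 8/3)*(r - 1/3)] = 2*r - 3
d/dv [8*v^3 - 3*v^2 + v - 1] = 24*v^2 - 6*v + 1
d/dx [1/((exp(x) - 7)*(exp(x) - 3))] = 2*(5 - exp(x))*exp(x)/(exp(4*x) - 20*exp(3*x) + 142*exp(2*x) - 420*exp(x) + 441)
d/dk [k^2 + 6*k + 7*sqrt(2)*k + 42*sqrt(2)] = 2*k + 6 + 7*sqrt(2)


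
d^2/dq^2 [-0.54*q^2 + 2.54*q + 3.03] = -1.08000000000000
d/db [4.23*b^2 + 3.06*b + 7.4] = 8.46*b + 3.06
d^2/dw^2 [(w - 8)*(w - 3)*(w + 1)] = 6*w - 20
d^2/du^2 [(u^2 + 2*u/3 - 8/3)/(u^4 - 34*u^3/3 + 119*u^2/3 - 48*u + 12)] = 2*(81*u^8 - 810*u^7 + 45*u^6 + 29094*u^5 - 150828*u^4 + 359338*u^3 - 476052*u^2 + 356184*u - 117360)/(27*u^12 - 918*u^11 + 13617*u^10 - 116020*u^9 + 629241*u^8 - 2274294*u^7 + 5569487*u^6 - 9199872*u^5 + 10001340*u^4 - 6819552*u^3 + 2702160*u^2 - 559872*u + 46656)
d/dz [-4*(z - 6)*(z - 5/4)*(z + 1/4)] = -12*z^2 + 56*z - 91/4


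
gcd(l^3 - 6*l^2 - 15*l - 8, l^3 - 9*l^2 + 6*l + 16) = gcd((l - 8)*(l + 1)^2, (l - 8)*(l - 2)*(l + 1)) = l^2 - 7*l - 8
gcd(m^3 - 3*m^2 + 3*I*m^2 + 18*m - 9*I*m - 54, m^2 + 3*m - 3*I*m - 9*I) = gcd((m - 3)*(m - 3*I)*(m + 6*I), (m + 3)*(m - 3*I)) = m - 3*I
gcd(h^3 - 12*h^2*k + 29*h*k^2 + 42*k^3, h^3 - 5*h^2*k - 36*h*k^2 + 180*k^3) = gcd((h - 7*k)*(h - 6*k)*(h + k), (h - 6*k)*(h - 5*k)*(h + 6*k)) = h - 6*k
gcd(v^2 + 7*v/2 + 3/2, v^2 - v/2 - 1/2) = v + 1/2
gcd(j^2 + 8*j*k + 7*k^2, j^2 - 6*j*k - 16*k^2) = 1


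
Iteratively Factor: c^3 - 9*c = (c - 3)*(c^2 + 3*c) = c*(c - 3)*(c + 3)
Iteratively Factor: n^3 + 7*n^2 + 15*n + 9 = (n + 3)*(n^2 + 4*n + 3) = (n + 3)^2*(n + 1)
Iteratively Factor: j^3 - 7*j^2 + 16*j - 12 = (j - 2)*(j^2 - 5*j + 6) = (j - 3)*(j - 2)*(j - 2)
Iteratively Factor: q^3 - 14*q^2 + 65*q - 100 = (q - 5)*(q^2 - 9*q + 20) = (q - 5)*(q - 4)*(q - 5)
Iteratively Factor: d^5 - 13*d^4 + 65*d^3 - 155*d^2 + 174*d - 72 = (d - 4)*(d^4 - 9*d^3 + 29*d^2 - 39*d + 18) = (d - 4)*(d - 2)*(d^3 - 7*d^2 + 15*d - 9) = (d - 4)*(d - 3)*(d - 2)*(d^2 - 4*d + 3) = (d - 4)*(d - 3)^2*(d - 2)*(d - 1)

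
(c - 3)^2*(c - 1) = c^3 - 7*c^2 + 15*c - 9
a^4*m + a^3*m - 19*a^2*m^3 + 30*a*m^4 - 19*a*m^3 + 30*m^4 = (a - 3*m)*(a - 2*m)*(a + 5*m)*(a*m + m)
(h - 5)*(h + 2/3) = h^2 - 13*h/3 - 10/3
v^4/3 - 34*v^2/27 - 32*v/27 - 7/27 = (v/3 + 1/3)*(v - 7/3)*(v + 1/3)*(v + 1)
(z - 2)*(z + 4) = z^2 + 2*z - 8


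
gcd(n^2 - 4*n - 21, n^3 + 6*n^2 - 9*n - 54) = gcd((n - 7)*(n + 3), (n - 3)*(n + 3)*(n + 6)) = n + 3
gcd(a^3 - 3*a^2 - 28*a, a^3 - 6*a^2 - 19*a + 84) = a^2 - 3*a - 28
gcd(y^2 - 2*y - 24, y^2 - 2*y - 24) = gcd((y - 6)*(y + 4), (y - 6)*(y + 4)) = y^2 - 2*y - 24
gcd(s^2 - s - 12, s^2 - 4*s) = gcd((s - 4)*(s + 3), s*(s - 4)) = s - 4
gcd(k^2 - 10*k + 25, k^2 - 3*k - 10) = k - 5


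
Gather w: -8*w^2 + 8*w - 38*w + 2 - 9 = -8*w^2 - 30*w - 7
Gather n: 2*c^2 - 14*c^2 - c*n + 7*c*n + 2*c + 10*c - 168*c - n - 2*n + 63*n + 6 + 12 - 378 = -12*c^2 - 156*c + n*(6*c + 60) - 360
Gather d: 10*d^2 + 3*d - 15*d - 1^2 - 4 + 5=10*d^2 - 12*d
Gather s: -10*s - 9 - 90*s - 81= -100*s - 90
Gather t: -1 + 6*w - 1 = 6*w - 2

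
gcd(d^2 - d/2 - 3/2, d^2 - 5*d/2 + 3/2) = d - 3/2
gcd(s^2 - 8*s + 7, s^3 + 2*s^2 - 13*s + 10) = s - 1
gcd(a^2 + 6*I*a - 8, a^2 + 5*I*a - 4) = a + 4*I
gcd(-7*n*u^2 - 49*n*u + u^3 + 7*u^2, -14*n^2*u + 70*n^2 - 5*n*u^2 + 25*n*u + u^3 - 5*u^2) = -7*n + u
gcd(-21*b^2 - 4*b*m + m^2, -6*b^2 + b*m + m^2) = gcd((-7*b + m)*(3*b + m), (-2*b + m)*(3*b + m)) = 3*b + m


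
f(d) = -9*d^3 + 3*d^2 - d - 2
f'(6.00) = -937.00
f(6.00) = -1844.00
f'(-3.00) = -262.00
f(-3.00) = 271.00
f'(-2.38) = -168.22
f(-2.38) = 138.70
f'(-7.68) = -1639.60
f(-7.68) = 4259.49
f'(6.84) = -1223.17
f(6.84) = -2748.60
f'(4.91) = -622.46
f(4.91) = -999.92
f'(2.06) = -103.22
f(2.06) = -70.01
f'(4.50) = -520.75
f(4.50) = -765.88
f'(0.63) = -7.94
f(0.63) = -3.69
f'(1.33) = -40.78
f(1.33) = -19.20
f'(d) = -27*d^2 + 6*d - 1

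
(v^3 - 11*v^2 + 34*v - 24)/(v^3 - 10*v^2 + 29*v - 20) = (v - 6)/(v - 5)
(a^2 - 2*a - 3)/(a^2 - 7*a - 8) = (a - 3)/(a - 8)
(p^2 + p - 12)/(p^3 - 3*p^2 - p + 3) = (p + 4)/(p^2 - 1)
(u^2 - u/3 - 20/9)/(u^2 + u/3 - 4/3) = (u - 5/3)/(u - 1)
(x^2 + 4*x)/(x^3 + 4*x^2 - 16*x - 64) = x/(x^2 - 16)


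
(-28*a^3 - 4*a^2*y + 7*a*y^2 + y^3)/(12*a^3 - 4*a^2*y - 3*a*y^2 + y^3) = (7*a + y)/(-3*a + y)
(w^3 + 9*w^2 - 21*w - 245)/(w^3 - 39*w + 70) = (w + 7)/(w - 2)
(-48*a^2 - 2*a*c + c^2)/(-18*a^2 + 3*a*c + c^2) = (8*a - c)/(3*a - c)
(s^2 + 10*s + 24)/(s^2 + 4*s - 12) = (s + 4)/(s - 2)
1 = 1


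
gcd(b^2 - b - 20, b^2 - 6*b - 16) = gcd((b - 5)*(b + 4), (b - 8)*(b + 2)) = 1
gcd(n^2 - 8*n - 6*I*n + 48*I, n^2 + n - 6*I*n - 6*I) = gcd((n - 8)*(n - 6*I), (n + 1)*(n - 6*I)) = n - 6*I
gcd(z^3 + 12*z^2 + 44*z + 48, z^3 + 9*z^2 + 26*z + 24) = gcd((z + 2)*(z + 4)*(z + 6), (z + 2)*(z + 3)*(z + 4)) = z^2 + 6*z + 8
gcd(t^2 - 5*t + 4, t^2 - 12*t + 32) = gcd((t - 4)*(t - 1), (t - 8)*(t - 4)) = t - 4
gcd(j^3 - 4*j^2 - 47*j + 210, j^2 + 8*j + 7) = j + 7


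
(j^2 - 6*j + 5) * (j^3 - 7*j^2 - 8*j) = j^5 - 13*j^4 + 39*j^3 + 13*j^2 - 40*j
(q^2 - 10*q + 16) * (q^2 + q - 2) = q^4 - 9*q^3 + 4*q^2 + 36*q - 32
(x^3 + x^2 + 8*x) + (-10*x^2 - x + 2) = x^3 - 9*x^2 + 7*x + 2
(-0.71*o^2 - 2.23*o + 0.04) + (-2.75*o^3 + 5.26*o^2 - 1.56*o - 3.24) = -2.75*o^3 + 4.55*o^2 - 3.79*o - 3.2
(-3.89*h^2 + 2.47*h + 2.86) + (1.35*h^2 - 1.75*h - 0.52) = -2.54*h^2 + 0.72*h + 2.34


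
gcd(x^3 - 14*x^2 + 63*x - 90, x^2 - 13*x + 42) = x - 6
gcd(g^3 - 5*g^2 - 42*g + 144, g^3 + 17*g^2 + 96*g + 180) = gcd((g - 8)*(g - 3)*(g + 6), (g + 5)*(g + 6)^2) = g + 6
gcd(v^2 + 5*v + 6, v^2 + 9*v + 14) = v + 2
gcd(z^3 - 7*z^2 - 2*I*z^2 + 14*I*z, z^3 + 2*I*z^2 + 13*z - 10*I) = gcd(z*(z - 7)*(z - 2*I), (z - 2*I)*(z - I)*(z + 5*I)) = z - 2*I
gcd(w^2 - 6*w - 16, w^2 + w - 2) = w + 2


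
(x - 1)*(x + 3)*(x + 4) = x^3 + 6*x^2 + 5*x - 12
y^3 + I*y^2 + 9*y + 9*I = (y - 3*I)*(y + I)*(y + 3*I)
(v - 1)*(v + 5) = v^2 + 4*v - 5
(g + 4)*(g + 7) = g^2 + 11*g + 28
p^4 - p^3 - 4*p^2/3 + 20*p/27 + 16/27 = (p - 4/3)*(p - 1)*(p + 2/3)^2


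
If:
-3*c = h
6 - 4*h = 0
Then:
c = -1/2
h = 3/2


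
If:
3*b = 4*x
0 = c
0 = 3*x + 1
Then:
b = -4/9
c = 0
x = -1/3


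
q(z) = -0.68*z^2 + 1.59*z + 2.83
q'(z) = 1.59 - 1.36*z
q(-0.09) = 2.68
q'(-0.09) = 1.71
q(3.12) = 1.17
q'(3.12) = -2.65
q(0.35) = 3.30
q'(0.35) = 1.11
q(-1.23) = -0.15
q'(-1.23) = 3.26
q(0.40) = 3.36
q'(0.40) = 1.05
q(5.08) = -6.64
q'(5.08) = -5.32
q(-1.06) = 0.38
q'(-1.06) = 3.03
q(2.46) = 2.63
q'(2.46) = -1.76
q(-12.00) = -114.17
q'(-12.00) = 17.91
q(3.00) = 1.48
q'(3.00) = -2.49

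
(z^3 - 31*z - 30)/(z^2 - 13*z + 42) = (z^2 + 6*z + 5)/(z - 7)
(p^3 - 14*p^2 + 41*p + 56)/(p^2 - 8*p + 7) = (p^2 - 7*p - 8)/(p - 1)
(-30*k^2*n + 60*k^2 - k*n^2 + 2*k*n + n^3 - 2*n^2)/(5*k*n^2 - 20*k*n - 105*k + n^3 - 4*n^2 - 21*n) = (-6*k*n + 12*k + n^2 - 2*n)/(n^2 - 4*n - 21)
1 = 1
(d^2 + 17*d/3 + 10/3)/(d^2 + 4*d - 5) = (d + 2/3)/(d - 1)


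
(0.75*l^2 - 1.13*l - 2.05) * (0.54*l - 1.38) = 0.405*l^3 - 1.6452*l^2 + 0.4524*l + 2.829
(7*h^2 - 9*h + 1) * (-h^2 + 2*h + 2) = -7*h^4 + 23*h^3 - 5*h^2 - 16*h + 2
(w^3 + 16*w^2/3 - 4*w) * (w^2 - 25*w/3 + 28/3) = w^5 - 3*w^4 - 352*w^3/9 + 748*w^2/9 - 112*w/3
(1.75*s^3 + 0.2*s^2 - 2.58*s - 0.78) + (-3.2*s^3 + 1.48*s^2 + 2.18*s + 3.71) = -1.45*s^3 + 1.68*s^2 - 0.4*s + 2.93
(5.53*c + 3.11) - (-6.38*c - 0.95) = 11.91*c + 4.06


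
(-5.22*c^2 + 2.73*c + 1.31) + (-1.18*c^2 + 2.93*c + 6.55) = -6.4*c^2 + 5.66*c + 7.86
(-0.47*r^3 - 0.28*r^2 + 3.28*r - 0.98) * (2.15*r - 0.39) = -1.0105*r^4 - 0.4187*r^3 + 7.1612*r^2 - 3.3862*r + 0.3822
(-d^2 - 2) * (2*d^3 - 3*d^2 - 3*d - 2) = -2*d^5 + 3*d^4 - d^3 + 8*d^2 + 6*d + 4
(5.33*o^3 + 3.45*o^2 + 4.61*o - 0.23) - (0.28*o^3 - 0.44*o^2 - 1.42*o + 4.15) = 5.05*o^3 + 3.89*o^2 + 6.03*o - 4.38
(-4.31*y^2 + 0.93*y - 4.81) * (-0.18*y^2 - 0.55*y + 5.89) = 0.7758*y^4 + 2.2031*y^3 - 25.0316*y^2 + 8.1232*y - 28.3309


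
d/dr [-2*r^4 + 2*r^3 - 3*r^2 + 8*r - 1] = -8*r^3 + 6*r^2 - 6*r + 8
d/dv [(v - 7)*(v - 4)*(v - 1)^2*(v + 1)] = 5*v^4 - 48*v^3 + 114*v^2 - 32*v - 39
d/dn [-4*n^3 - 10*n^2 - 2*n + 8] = -12*n^2 - 20*n - 2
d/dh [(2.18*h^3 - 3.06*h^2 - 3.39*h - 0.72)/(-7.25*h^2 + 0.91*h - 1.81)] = (-15.805*h^4 + 3.9676*h^3 - 39.1995*h^2 + 0.637200000000002*h + 6.7911)/(52.5625*h^4 - 13.195*h^3 + 27.0731*h^2 - 3.2942*h + 3.2761)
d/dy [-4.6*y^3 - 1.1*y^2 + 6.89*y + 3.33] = -13.8*y^2 - 2.2*y + 6.89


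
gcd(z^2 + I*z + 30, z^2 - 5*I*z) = z - 5*I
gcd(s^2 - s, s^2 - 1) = s - 1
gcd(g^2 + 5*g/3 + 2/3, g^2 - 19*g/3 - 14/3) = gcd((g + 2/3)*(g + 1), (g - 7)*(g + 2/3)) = g + 2/3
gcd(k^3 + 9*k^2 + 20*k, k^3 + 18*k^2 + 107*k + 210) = k + 5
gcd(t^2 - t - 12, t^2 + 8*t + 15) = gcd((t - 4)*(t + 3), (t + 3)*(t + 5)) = t + 3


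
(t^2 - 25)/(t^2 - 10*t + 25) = (t + 5)/(t - 5)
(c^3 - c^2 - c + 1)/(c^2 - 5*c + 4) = (c^2 - 1)/(c - 4)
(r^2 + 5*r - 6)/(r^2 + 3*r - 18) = (r - 1)/(r - 3)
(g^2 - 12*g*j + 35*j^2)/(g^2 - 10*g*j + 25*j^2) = (g - 7*j)/(g - 5*j)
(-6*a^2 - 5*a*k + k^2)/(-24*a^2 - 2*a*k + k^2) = (a + k)/(4*a + k)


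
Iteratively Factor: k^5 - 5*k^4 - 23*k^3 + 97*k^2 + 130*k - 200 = (k - 5)*(k^4 - 23*k^2 - 18*k + 40) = (k - 5)*(k + 2)*(k^3 - 2*k^2 - 19*k + 20) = (k - 5)^2*(k + 2)*(k^2 + 3*k - 4) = (k - 5)^2*(k + 2)*(k + 4)*(k - 1)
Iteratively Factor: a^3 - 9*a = (a - 3)*(a^2 + 3*a) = (a - 3)*(a + 3)*(a)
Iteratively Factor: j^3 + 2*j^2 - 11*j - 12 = (j + 1)*(j^2 + j - 12) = (j - 3)*(j + 1)*(j + 4)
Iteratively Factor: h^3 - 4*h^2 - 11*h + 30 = (h - 5)*(h^2 + h - 6) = (h - 5)*(h - 2)*(h + 3)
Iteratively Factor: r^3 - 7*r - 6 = (r + 1)*(r^2 - r - 6) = (r + 1)*(r + 2)*(r - 3)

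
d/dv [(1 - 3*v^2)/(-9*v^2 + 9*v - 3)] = (-3*v^2 + 4*v - 1)/(9*v^4 - 18*v^3 + 15*v^2 - 6*v + 1)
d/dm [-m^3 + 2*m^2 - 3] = m*(4 - 3*m)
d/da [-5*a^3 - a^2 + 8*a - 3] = -15*a^2 - 2*a + 8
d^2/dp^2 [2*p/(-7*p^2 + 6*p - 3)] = 4*(-4*p*(7*p - 3)^2 + 3*(7*p - 2)*(7*p^2 - 6*p + 3))/(7*p^2 - 6*p + 3)^3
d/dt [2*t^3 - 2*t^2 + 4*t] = 6*t^2 - 4*t + 4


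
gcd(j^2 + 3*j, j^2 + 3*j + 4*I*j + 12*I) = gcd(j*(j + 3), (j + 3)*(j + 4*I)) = j + 3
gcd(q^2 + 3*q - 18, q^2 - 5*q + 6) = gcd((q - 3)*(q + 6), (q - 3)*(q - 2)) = q - 3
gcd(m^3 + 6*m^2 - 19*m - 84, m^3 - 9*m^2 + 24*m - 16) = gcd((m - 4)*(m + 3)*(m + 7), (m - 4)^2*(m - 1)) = m - 4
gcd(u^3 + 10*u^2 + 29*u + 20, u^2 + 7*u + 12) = u + 4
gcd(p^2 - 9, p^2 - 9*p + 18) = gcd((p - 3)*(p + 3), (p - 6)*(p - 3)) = p - 3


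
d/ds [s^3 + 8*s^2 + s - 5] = 3*s^2 + 16*s + 1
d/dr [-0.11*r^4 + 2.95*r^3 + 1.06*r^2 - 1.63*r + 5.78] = -0.44*r^3 + 8.85*r^2 + 2.12*r - 1.63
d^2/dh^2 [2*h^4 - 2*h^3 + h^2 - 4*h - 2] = 24*h^2 - 12*h + 2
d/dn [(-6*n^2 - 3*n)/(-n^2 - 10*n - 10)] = 3*(19*n^2 + 40*n + 10)/(n^4 + 20*n^3 + 120*n^2 + 200*n + 100)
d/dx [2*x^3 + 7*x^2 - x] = 6*x^2 + 14*x - 1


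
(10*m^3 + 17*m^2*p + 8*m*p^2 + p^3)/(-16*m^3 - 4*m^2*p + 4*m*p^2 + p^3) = (5*m^2 + 6*m*p + p^2)/(-8*m^2 + 2*m*p + p^2)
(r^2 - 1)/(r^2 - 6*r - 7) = (r - 1)/(r - 7)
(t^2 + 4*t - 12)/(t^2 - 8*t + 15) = (t^2 + 4*t - 12)/(t^2 - 8*t + 15)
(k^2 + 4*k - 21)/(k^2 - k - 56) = (k - 3)/(k - 8)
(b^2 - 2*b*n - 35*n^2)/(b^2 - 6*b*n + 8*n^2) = (b^2 - 2*b*n - 35*n^2)/(b^2 - 6*b*n + 8*n^2)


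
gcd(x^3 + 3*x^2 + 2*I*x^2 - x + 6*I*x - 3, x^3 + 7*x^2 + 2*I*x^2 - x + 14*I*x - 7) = x^2 + 2*I*x - 1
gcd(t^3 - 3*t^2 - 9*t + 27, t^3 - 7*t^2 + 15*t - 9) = t^2 - 6*t + 9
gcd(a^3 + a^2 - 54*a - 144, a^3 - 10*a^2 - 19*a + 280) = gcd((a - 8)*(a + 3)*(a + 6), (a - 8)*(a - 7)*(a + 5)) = a - 8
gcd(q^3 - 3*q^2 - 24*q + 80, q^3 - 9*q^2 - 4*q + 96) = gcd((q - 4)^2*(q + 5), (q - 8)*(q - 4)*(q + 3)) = q - 4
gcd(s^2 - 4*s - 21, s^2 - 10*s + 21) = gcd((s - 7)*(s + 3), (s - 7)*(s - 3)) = s - 7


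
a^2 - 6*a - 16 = (a - 8)*(a + 2)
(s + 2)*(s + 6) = s^2 + 8*s + 12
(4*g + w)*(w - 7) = 4*g*w - 28*g + w^2 - 7*w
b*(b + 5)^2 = b^3 + 10*b^2 + 25*b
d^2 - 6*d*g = d*(d - 6*g)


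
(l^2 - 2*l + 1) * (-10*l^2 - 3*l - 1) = -10*l^4 + 17*l^3 - 5*l^2 - l - 1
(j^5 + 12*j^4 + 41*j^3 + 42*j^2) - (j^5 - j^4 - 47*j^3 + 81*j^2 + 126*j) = 13*j^4 + 88*j^3 - 39*j^2 - 126*j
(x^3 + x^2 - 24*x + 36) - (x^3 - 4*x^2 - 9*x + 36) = 5*x^2 - 15*x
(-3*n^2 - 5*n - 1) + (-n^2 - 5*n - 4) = -4*n^2 - 10*n - 5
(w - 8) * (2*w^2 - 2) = 2*w^3 - 16*w^2 - 2*w + 16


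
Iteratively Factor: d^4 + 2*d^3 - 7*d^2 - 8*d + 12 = (d - 1)*(d^3 + 3*d^2 - 4*d - 12) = (d - 2)*(d - 1)*(d^2 + 5*d + 6) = (d - 2)*(d - 1)*(d + 2)*(d + 3)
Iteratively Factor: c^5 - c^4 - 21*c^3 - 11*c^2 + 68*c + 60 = (c - 2)*(c^4 + c^3 - 19*c^2 - 49*c - 30) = (c - 2)*(c + 1)*(c^3 - 19*c - 30) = (c - 5)*(c - 2)*(c + 1)*(c^2 + 5*c + 6) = (c - 5)*(c - 2)*(c + 1)*(c + 2)*(c + 3)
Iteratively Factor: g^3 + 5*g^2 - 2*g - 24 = (g + 4)*(g^2 + g - 6) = (g + 3)*(g + 4)*(g - 2)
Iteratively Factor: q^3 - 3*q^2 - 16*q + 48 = (q + 4)*(q^2 - 7*q + 12) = (q - 3)*(q + 4)*(q - 4)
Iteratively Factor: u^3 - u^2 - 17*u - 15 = (u - 5)*(u^2 + 4*u + 3) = (u - 5)*(u + 3)*(u + 1)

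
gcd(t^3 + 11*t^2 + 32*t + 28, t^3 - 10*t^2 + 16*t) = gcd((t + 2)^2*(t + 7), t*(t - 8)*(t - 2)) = 1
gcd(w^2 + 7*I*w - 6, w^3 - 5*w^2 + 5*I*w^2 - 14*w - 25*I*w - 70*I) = 1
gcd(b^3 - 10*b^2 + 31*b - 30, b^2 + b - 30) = b - 5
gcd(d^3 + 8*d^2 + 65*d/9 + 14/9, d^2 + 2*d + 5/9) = d + 1/3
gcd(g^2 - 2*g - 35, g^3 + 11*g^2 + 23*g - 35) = g + 5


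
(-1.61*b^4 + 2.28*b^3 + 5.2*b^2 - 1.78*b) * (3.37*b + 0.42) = -5.4257*b^5 + 7.0074*b^4 + 18.4816*b^3 - 3.8146*b^2 - 0.7476*b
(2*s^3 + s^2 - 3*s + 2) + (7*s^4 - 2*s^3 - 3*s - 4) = 7*s^4 + s^2 - 6*s - 2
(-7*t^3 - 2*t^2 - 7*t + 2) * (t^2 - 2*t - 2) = -7*t^5 + 12*t^4 + 11*t^3 + 20*t^2 + 10*t - 4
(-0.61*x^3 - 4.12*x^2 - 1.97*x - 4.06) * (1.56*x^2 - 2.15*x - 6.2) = -0.9516*x^5 - 5.1157*x^4 + 9.5668*x^3 + 23.4459*x^2 + 20.943*x + 25.172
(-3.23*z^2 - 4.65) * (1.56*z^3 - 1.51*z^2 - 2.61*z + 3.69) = -5.0388*z^5 + 4.8773*z^4 + 1.1763*z^3 - 4.8972*z^2 + 12.1365*z - 17.1585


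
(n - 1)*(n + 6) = n^2 + 5*n - 6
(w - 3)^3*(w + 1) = w^4 - 8*w^3 + 18*w^2 - 27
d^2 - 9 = (d - 3)*(d + 3)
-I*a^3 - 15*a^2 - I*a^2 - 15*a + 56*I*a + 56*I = (a - 8*I)*(a - 7*I)*(-I*a - I)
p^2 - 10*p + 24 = (p - 6)*(p - 4)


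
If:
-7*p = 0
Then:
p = 0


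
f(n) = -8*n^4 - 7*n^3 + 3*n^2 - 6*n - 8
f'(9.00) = -24981.00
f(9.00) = -57410.00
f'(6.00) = -7638.00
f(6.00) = -11816.00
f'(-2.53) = 362.62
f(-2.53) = -188.03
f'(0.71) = -23.78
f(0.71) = -15.29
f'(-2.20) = 219.90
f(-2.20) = -93.15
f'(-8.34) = 17046.29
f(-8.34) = -34392.49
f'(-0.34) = -9.21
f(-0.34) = -5.44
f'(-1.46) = 40.06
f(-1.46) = -7.41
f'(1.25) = -93.81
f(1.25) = -44.02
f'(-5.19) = 3870.75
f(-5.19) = -4721.89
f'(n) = -32*n^3 - 21*n^2 + 6*n - 6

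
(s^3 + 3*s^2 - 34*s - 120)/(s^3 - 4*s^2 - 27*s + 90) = (s + 4)/(s - 3)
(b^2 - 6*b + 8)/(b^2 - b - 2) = (b - 4)/(b + 1)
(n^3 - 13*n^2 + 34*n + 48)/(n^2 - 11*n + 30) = (n^2 - 7*n - 8)/(n - 5)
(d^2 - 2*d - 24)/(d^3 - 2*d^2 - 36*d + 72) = (d + 4)/(d^2 + 4*d - 12)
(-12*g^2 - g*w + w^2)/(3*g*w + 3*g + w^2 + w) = (-4*g + w)/(w + 1)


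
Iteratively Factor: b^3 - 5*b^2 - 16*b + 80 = (b - 5)*(b^2 - 16) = (b - 5)*(b - 4)*(b + 4)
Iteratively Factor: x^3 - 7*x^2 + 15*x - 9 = (x - 3)*(x^2 - 4*x + 3) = (x - 3)*(x - 1)*(x - 3)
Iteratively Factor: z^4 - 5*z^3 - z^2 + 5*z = (z - 1)*(z^3 - 4*z^2 - 5*z) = z*(z - 1)*(z^2 - 4*z - 5) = z*(z - 5)*(z - 1)*(z + 1)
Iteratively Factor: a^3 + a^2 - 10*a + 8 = (a - 1)*(a^2 + 2*a - 8) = (a - 1)*(a + 4)*(a - 2)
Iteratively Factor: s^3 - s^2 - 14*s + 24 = (s - 3)*(s^2 + 2*s - 8) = (s - 3)*(s - 2)*(s + 4)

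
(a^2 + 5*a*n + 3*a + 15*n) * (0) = 0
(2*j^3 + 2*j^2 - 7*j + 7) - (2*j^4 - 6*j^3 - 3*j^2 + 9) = -2*j^4 + 8*j^3 + 5*j^2 - 7*j - 2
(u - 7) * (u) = u^2 - 7*u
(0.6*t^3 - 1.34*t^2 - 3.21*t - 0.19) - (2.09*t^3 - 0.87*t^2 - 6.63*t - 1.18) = -1.49*t^3 - 0.47*t^2 + 3.42*t + 0.99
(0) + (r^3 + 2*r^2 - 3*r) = r^3 + 2*r^2 - 3*r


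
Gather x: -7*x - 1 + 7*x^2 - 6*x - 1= 7*x^2 - 13*x - 2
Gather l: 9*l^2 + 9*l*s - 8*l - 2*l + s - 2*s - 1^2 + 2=9*l^2 + l*(9*s - 10) - s + 1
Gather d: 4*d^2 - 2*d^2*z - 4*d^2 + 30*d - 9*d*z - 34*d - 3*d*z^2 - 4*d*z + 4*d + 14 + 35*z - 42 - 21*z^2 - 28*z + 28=-2*d^2*z + d*(-3*z^2 - 13*z) - 21*z^2 + 7*z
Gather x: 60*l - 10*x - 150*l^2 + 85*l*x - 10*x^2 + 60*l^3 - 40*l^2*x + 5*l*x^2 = 60*l^3 - 150*l^2 + 60*l + x^2*(5*l - 10) + x*(-40*l^2 + 85*l - 10)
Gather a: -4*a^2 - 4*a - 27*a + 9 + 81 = -4*a^2 - 31*a + 90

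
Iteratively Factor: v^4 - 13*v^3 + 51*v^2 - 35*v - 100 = (v - 5)*(v^3 - 8*v^2 + 11*v + 20) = (v - 5)*(v + 1)*(v^2 - 9*v + 20) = (v - 5)*(v - 4)*(v + 1)*(v - 5)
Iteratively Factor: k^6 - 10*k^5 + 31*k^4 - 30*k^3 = (k - 2)*(k^5 - 8*k^4 + 15*k^3) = (k - 3)*(k - 2)*(k^4 - 5*k^3) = k*(k - 3)*(k - 2)*(k^3 - 5*k^2) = k^2*(k - 3)*(k - 2)*(k^2 - 5*k) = k^3*(k - 3)*(k - 2)*(k - 5)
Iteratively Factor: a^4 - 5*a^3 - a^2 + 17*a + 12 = (a - 3)*(a^3 - 2*a^2 - 7*a - 4) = (a - 4)*(a - 3)*(a^2 + 2*a + 1) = (a - 4)*(a - 3)*(a + 1)*(a + 1)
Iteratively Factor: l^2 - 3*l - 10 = (l - 5)*(l + 2)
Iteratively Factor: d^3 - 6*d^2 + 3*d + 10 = (d - 5)*(d^2 - d - 2) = (d - 5)*(d + 1)*(d - 2)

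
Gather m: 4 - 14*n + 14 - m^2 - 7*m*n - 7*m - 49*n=-m^2 + m*(-7*n - 7) - 63*n + 18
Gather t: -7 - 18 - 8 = -33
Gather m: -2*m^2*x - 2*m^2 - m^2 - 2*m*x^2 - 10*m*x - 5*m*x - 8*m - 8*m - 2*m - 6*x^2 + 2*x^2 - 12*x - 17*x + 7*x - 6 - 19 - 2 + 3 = m^2*(-2*x - 3) + m*(-2*x^2 - 15*x - 18) - 4*x^2 - 22*x - 24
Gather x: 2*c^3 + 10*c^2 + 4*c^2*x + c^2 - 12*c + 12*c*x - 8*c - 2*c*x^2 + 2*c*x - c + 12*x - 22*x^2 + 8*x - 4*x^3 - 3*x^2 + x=2*c^3 + 11*c^2 - 21*c - 4*x^3 + x^2*(-2*c - 25) + x*(4*c^2 + 14*c + 21)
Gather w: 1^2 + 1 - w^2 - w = -w^2 - w + 2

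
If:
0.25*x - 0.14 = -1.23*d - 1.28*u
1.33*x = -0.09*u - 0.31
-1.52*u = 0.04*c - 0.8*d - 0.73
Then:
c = 865.060523938573*x + 223.104561878952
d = 15.1752484191509*x + 3.69828364950316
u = -14.7777777777778*x - 3.44444444444444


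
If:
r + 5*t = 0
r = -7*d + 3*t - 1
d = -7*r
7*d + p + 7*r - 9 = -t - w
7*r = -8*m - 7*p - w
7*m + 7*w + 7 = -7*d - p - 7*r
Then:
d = -35/237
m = -20236/3555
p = 126203/21330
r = 5/237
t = -1/237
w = 84757/21330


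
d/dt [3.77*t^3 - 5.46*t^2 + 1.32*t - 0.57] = 11.31*t^2 - 10.92*t + 1.32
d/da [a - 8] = 1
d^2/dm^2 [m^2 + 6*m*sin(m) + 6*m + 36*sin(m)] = -6*m*sin(m) - 36*sin(m) + 12*cos(m) + 2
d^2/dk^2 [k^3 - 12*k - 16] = 6*k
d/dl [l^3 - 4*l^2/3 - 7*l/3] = 3*l^2 - 8*l/3 - 7/3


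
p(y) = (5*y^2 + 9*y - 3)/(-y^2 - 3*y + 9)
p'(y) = (2*y + 3)*(5*y^2 + 9*y - 3)/(-y^2 - 3*y + 9)^2 + (10*y + 9)/(-y^2 - 3*y + 9) = 6*(-y^2 + 14*y + 12)/(y^4 + 6*y^3 - 9*y^2 - 54*y + 81)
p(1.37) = 6.21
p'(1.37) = 19.37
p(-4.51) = 26.54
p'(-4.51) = -89.43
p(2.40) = -11.97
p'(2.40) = 15.24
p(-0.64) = -0.64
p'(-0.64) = 0.14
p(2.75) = -8.74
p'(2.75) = 5.55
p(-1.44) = -0.50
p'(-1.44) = -0.49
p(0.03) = -0.31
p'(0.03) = 0.94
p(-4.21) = 12.22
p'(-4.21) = -25.43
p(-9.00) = -7.13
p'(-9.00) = -0.58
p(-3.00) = 1.67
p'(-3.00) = -2.89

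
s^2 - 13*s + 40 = (s - 8)*(s - 5)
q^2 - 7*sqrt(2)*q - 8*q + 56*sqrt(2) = (q - 8)*(q - 7*sqrt(2))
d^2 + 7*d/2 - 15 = (d - 5/2)*(d + 6)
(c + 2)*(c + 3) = c^2 + 5*c + 6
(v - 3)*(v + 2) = v^2 - v - 6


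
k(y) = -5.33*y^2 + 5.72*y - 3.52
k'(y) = 5.72 - 10.66*y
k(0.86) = -2.54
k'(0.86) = -3.45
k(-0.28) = -5.54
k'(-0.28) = 8.70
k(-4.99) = -164.78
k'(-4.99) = 58.91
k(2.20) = -16.73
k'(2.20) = -17.73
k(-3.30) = -80.44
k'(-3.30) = 40.90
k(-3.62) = -94.07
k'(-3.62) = 44.31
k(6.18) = -171.74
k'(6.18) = -60.16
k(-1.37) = -21.36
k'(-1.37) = 20.32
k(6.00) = -161.08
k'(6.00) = -58.24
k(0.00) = -3.52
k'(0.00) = 5.72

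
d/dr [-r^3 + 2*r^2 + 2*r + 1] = -3*r^2 + 4*r + 2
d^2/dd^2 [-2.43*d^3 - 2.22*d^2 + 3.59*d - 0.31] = -14.58*d - 4.44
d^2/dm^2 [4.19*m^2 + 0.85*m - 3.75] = 8.38000000000000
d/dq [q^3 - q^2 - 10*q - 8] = 3*q^2 - 2*q - 10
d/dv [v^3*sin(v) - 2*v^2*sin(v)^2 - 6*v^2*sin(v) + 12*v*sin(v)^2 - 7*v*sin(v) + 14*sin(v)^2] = v^3*cos(v) + 3*v^2*sin(v) - 2*v^2*sin(2*v) - 6*v^2*cos(v) - 4*v*sin(v)^2 - 12*v*sin(v) + 12*v*sin(2*v) - 7*v*cos(v) + 12*sin(v)^2 - 7*sin(v) + 14*sin(2*v)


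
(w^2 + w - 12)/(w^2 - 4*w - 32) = (w - 3)/(w - 8)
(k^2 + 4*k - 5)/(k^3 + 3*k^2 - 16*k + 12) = (k + 5)/(k^2 + 4*k - 12)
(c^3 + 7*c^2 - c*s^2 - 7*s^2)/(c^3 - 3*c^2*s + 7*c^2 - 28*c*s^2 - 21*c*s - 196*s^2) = (-c^2 + s^2)/(-c^2 + 3*c*s + 28*s^2)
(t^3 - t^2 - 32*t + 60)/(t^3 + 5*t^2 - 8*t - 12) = (t - 5)/(t + 1)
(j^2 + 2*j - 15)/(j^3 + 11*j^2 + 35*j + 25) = (j - 3)/(j^2 + 6*j + 5)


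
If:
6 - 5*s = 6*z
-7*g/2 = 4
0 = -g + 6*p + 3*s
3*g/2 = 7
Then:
No Solution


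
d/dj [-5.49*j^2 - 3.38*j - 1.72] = -10.98*j - 3.38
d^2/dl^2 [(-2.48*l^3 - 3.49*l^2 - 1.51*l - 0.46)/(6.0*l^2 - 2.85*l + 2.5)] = (1.13686837721616e-13*l^5 + 1.13686837721616e-13*l^4 - 193.9656*l^3 + 320.76*l^2 + 90.096*l - 58.8152)/(216.0*l^6 - 307.8*l^5 + 416.205*l^4 - 279.649125*l^3 + 173.41875*l^2 - 53.4375*l + 15.625)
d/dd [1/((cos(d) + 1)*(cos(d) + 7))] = 2*(cos(d) + 4)*sin(d)/((cos(d) + 1)^2*(cos(d) + 7)^2)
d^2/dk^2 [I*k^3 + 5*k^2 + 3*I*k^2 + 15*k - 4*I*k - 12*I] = 6*I*k + 10 + 6*I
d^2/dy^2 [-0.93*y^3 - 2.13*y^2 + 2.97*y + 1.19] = -5.58*y - 4.26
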